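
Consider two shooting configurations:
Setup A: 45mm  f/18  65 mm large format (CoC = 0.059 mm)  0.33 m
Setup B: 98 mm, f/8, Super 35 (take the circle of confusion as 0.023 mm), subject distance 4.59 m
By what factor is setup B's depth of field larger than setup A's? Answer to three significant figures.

7.89

Setup A: H = 45²/(18×0.059) + 45 ≈ 1951.8 mm; DoF = Df − Dn = 387.99 − 287.09 ≈ 100.90 mm.
Setup B: H = 98²/(8×0.023) + 98 ≈ 52293.7 mm; DoF = Df − Dn = 5022.22 − 4226.28 ≈ 795.94 mm.
Ratio = 795.94 / 100.90 ≈ 7.89.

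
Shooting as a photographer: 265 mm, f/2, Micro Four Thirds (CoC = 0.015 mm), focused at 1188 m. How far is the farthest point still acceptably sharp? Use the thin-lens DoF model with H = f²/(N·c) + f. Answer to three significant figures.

2410 m

Hyperfocal distance H = f²/(N·c) + f = 265²/(2 × 0.015) + 265 = 70225/0.03 + 265 ≈ 2341098.3 mm ≈ 2341 m.
Far limit Df = s·(H − f)/(H − s) = 1188000 × (2341098.3 − 265) / (2341098.3 − 1188000) = 1188000 × 2340833.3 / 1153098.3 ≈ 2411685 mm ≈ 2410 m.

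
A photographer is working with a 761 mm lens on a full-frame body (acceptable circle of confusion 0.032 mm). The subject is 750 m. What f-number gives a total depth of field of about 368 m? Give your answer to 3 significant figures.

f/5.61

Write h = H − f = f²/(N·c). The thin-lens limits are Dn = s·h/(h + (s−f)) and Df = s·h/(h − (s−f)), so DoF = Df − Dn = 2·s·(s−f)·h / (h² − (s−f)²).
That is a quadratic in h: DoF·h² − 2·s·(s−f)·h − DoF·(s−f)² = 0 ⇒ h = (s−f)·(s + √(s² + DoF²)) / DoF = 749239 × (750000 + √(750000² + 368000²)) / 368000 = 749239 × (750000 + 835418) / 368000 ≈ 3227873 mm.
Then N = f²/(c·h) = 761² / (0.032 × 3227873) = 579121 / 103292 ≈ 5.61.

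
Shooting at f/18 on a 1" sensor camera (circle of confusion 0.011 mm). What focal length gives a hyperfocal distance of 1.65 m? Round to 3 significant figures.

18.0 mm

From H = f²/(N·c) + f, with f ≪ H: f ≈ √(H·N·c) = √(1650 × 18 × 0.011) = √326.70 ≈ 18.07 mm.
Exact: f² + N·c·f − N·c·H = 0 ⇒ f = (−N·c + √((N·c)² + 4·N·c·H))/2 = (−0.198 + √1306.8)/2 ≈ 17.976 mm ≈ 18.0 mm.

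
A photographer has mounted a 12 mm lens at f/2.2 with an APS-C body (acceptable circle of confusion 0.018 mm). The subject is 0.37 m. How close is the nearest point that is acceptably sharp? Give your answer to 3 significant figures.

Hyperfocal distance H = f²/(N·c) + f = 12²/(2.2 × 0.018) + 12 = 144/0.0396 + 12 ≈ 3648.4 mm ≈ 3.648 m.
Near limit Dn = s·(H − f)/(H + s − 2f) = 370 × (3648.4 − 12) / (3648.4 + 370 − 2 × 12) = 370 × 3636.4 / 3994.4 ≈ 336.84 mm.

337 mm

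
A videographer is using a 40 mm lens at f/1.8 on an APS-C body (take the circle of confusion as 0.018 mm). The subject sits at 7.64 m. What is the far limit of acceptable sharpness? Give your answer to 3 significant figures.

Hyperfocal distance H = f²/(N·c) + f = 40²/(1.8 × 0.018) + 40 = 1600/0.0324 + 40 ≈ 49422.7 mm ≈ 49.42 m.
Far limit Df = s·(H − f)/(H − s) = 7640 × (49422.7 − 40) / (49422.7 − 7640) = 7640 × 49382.7 / 41782.7 ≈ 9029.7 mm ≈ 9.03 m.

9.03 m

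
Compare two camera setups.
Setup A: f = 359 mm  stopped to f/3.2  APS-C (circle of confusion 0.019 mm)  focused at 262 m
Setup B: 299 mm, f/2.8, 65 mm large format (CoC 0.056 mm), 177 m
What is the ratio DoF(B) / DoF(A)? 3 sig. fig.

Setup A: H = 359²/(3.2×0.019) + 359 ≈ 2120112.3 mm; DoF = Df − Dn = 298892 − 233214 ≈ 65678 mm.
Setup B: H = 299²/(2.8×0.056) + 299 ≈ 570458.4 mm; DoF = Df − Dn = 256490 − 135123 ≈ 121367 mm.
Ratio = 121367 / 65678 ≈ 1.85.

1.85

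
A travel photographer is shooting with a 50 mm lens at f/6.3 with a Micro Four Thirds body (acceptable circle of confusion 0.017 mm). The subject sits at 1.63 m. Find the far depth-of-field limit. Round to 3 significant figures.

Hyperfocal distance H = f²/(N·c) + f = 50²/(6.3 × 0.017) + 50 = 2500/0.1071 + 50 ≈ 23392.7 mm ≈ 23.39 m.
Far limit Df = s·(H − f)/(H − s) = 1630 × (23392.7 − 50) / (23392.7 − 1630) = 1630 × 23342.7 / 21762.7 ≈ 1748.3 mm ≈ 1.75 m.

1.75 m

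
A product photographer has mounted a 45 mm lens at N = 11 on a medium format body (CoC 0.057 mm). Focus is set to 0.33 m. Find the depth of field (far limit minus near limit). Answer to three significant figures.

58.7 mm

Hyperfocal distance H = f²/(N·c) + f = 45²/(11 × 0.057) + 45 = 2025/0.627 + 45 ≈ 3274.7 mm ≈ 3.275 m.
Near limit Dn = s·(H − f)/(H + s − 2f) = 330 × (3274.7 − 45) / (3274.7 + 330 − 2 × 45) = 330 × 3229.7 / 3514.7 ≈ 303.241 mm.
Far limit Df = s·(H − f)/(H − s) = 330 × (3274.7 − 45) / (3274.7 − 330) = 330 × 3229.7 / 2944.7 ≈ 361.939 mm.
Depth of field = Df − Dn = 361.939 − 303.241 ≈ 58.698 mm.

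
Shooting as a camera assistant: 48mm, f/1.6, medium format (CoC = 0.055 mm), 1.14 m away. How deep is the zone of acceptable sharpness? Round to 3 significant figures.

Hyperfocal distance H = f²/(N·c) + f = 48²/(1.6 × 0.055) + 48 = 2304/0.088 + 48 ≈ 26229.8 mm ≈ 26.23 m.
Near limit Dn = s·(H − f)/(H + s − 2f) = 1140 × (26229.8 − 48) / (26229.8 + 1140 − 2 × 48) = 1140 × 26181.8 / 27273.8 ≈ 1094.356 mm.
Far limit Df = s·(H − f)/(H − s) = 1140 × (26229.8 − 48) / (26229.8 − 1140) = 1140 × 26181.8 / 25089.8 ≈ 1189.617 mm.
Depth of field = Df − Dn = 1189.617 − 1094.356 ≈ 95.261 mm.

95.3 mm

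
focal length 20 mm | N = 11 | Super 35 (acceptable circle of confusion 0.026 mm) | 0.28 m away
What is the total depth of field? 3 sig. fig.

108 mm

Hyperfocal distance H = f²/(N·c) + f = 20²/(11 × 0.026) + 20 = 400/0.286 + 20 ≈ 1418.6 mm ≈ 1.419 m.
Near limit Dn = s·(H − f)/(H + s − 2f) = 280 × (1418.6 − 20) / (1418.6 + 280 − 2 × 20) = 280 × 1398.6 / 1658.6 ≈ 236.11 mm.
Far limit Df = s·(H − f)/(H − s) = 280 × (1418.6 − 20) / (1418.6 − 280) = 280 × 1398.6 / 1138.6 ≈ 343.94 mm.
Depth of field = Df − Dn = 343.94 − 236.11 ≈ 107.83 mm.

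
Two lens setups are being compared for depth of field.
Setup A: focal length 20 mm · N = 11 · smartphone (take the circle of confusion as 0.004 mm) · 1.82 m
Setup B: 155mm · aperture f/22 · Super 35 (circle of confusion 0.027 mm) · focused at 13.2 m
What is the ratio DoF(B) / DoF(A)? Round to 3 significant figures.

Setup A: H = 20²/(11×0.004) + 20 ≈ 9110.9 mm; DoF = Df − Dn = 2269.33 − 1519.20 ≈ 750.13 mm.
Setup B: H = 155²/(22×0.027) + 155 ≈ 40601.1 mm; DoF = Df − Dn = 19484.2 − 9980.9 ≈ 9503.3 mm.
Ratio = 9503.3 / 750.13 ≈ 12.7.

12.7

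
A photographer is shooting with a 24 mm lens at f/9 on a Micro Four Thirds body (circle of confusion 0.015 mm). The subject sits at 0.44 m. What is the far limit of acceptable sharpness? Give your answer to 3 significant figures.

Hyperfocal distance H = f²/(N·c) + f = 24²/(9 × 0.015) + 24 = 576/0.135 + 24 ≈ 4290.7 mm ≈ 4.291 m.
Far limit Df = s·(H − f)/(H − s) = 440 × (4290.7 − 24) / (4290.7 − 440) = 440 × 4266.7 / 3850.7 ≈ 487.53 mm.

488 mm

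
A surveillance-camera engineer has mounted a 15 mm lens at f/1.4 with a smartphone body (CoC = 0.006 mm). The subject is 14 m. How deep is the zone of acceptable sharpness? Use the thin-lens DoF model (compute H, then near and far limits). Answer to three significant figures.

20.1 m

Hyperfocal distance H = f²/(N·c) + f = 15²/(1.4 × 0.006) + 15 = 225/0.0084 + 15 ≈ 26800.7 mm ≈ 26.80 m.
Near limit Dn = s·(H − f)/(H + s − 2f) = 14000 × (26800.7 − 15) / (26800.7 + 14000 − 2 × 15) = 14000 × 26785.7 / 40770.7 ≈ 9198 mm.
Far limit Df = s·(H − f)/(H − s) = 14000 × (26800.7 − 15) / (26800.7 − 14000) = 14000 × 26785.7 / 12800.7 ≈ 29295 mm.
Depth of field = Df − Dn = 29295 − 9198 ≈ 20097 mm ≈ 20.1 m.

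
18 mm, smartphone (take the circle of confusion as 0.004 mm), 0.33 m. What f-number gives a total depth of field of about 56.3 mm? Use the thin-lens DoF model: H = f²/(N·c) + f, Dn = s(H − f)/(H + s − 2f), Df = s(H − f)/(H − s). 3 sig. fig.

Write h = H − f = f²/(N·c). The thin-lens limits are Dn = s·h/(h + (s−f)) and Df = s·h/(h − (s−f)), so DoF = Df − Dn = 2·s·(s−f)·h / (h² − (s−f)²).
That is a quadratic in h: DoF·h² − 2·s·(s−f)·h − DoF·(s−f)² = 0 ⇒ h = (s−f)·(s + √(s² + DoF²)) / DoF = 312 × (330 + √(330² + 56.3²)) / 56.3 = 312 × (330 + 334.768) / 56.3 ≈ 3684.0 mm.
Then N = f²/(c·h) = 18² / (0.004 × 3684.0) = 324 / 14.736 ≈ 22.

f/22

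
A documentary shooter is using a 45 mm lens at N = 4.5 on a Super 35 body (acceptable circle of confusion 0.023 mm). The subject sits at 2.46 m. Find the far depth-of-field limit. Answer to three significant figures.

Hyperfocal distance H = f²/(N·c) + f = 45²/(4.5 × 0.023) + 45 = 2025/0.1035 + 45 ≈ 19610.2 mm ≈ 19.61 m.
Far limit Df = s·(H − f)/(H − s) = 2460 × (19610.2 − 45) / (19610.2 − 2460) = 2460 × 19565.2 / 17150.2 ≈ 2806.4 mm ≈ 2.81 m.

2.81 m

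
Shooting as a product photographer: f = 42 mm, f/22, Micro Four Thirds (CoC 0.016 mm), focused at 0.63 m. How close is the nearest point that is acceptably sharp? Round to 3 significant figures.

0.564 m

Hyperfocal distance H = f²/(N·c) + f = 42²/(22 × 0.016) + 42 = 1764/0.352 + 42 ≈ 5053.4 mm ≈ 5.053 m.
Near limit Dn = s·(H − f)/(H + s − 2f) = 630 × (5053.4 − 42) / (5053.4 + 630 − 2 × 42) = 630 × 5011.4 / 5599.4 ≈ 563.84 mm ≈ 0.564 m.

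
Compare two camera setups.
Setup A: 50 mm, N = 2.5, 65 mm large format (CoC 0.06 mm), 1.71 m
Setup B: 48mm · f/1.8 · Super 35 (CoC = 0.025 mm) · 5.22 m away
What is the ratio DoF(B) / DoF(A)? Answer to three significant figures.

3.10

Setup A: H = 50²/(2.5×0.06) + 50 ≈ 16716.7 mm; DoF = Df − Dn = 1899.16 − 1555.11 ≈ 344.05 mm.
Setup B: H = 48²/(1.8×0.025) + 48 ≈ 51248.0 mm; DoF = Df − Dn = 5806.6 − 4741.1 ≈ 1065.5 mm.
Ratio = 1065.5 / 344.05 ≈ 3.10.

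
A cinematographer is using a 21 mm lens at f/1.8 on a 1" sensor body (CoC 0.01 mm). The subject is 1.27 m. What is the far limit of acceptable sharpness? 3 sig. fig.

Hyperfocal distance H = f²/(N·c) + f = 21²/(1.8 × 0.01) + 21 = 441/0.018 + 21 ≈ 24521.0 mm ≈ 24.52 m.
Far limit Df = s·(H − f)/(H − s) = 1270 × (24521.0 − 21) / (24521.0 − 1270) = 1270 × 24500.0 / 23251.0 ≈ 1338.2 mm ≈ 1.34 m.

1.34 m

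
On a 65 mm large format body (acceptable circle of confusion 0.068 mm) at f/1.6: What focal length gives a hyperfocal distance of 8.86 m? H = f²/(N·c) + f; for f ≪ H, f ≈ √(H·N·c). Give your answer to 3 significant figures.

31.0 mm

From H = f²/(N·c) + f, with f ≪ H: f ≈ √(H·N·c) = √(8860 × 1.6 × 0.068) = √963.97 ≈ 31.05 mm.
Exact: f² + N·c·f − N·c·H = 0 ⇒ f = (−N·c + √((N·c)² + 4·N·c·H))/2 = (−0.1088 + √3855.9)/2 ≈ 30.993 mm ≈ 31.0 mm.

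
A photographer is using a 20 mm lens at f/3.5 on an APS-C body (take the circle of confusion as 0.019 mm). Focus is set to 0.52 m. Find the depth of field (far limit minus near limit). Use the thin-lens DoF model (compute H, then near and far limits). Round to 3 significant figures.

Hyperfocal distance H = f²/(N·c) + f = 20²/(3.5 × 0.019) + 20 = 400/0.0665 + 20 ≈ 6035.0 mm ≈ 6.035 m.
Near limit Dn = s·(H − f)/(H + s − 2f) = 520 × (6035.0 − 20) / (6035.0 + 520 − 2 × 20) = 520 × 6015.0 / 6515.0 ≈ 480.092 mm.
Far limit Df = s·(H − f)/(H − s) = 520 × (6035.0 − 20) / (6035.0 − 520) = 520 × 6015.0 / 5515.0 ≈ 567.144 mm.
Depth of field = Df − Dn = 567.144 − 480.092 ≈ 87.052 mm.

87.1 mm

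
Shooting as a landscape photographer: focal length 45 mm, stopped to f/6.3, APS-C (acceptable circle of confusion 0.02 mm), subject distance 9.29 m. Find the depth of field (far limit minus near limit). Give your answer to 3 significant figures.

16.0 m

Hyperfocal distance H = f²/(N·c) + f = 45²/(6.3 × 0.02) + 45 = 2025/0.126 + 45 ≈ 16116.4 mm ≈ 16.12 m.
Near limit Dn = s·(H − f)/(H + s − 2f) = 9290 × (16116.4 − 45) / (16116.4 + 9290 − 2 × 45) = 9290 × 16071.4 / 25316.4 ≈ 5897 mm.
Far limit Df = s·(H − f)/(H − s) = 9290 × (16116.4 − 45) / (16116.4 − 9290) = 9290 × 16071.4 / 6826.4 ≈ 21871 mm.
Depth of field = Df − Dn = 21871 − 5897 ≈ 15974 mm ≈ 16.0 m.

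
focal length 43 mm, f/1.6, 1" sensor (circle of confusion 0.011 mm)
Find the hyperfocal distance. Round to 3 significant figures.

Hyperfocal distance H = f²/(N·c) + f = 43²/(1.6 × 0.011) + 43 = 1849/0.0176 + 43 ≈ 105099.8 mm ≈ 105 m.

105 m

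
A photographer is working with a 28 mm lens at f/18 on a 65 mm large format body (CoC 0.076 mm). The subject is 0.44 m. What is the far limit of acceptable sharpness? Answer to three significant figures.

Hyperfocal distance H = f²/(N·c) + f = 28²/(18 × 0.076) + 28 = 784/1.368 + 28 ≈ 601.1 mm ≈ 0.601 m.
Far limit Df = s·(H − f)/(H − s) = 440 × (601.1 − 28) / (601.1 − 440) = 440 × 573.1 / 161.1 ≈ 1565.3 mm ≈ 1.57 m.

1.57 m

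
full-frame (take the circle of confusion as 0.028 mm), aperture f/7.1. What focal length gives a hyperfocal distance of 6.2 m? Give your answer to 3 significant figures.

35.0 mm

From H = f²/(N·c) + f, with f ≪ H: f ≈ √(H·N·c) = √(6200 × 7.1 × 0.028) = √1232.6 ≈ 35.11 mm.
Exact: f² + N·c·f − N·c·H = 0 ⇒ f = (−N·c + √((N·c)² + 4·N·c·H))/2 = (−0.1988 + √4930.3)/2 ≈ 35.009 mm ≈ 35.0 mm.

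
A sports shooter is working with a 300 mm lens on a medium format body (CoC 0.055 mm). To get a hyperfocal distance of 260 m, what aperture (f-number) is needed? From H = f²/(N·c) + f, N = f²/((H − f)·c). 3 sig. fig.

f/6.30

Rearrange H = f²/(N·c) + f for N: N = f² / ((H − f)·c).
N = 300² / ((260000 − 300) × 0.055) = 90000 / 14284 ≈ 6.30.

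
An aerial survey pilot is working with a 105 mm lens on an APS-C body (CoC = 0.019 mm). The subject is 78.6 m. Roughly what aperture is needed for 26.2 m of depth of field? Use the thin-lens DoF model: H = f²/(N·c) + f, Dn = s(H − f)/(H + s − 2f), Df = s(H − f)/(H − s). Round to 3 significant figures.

Write h = H − f = f²/(N·c). The thin-lens limits are Dn = s·h/(h + (s−f)) and Df = s·h/(h − (s−f)), so DoF = Df − Dn = 2·s·(s−f)·h / (h² − (s−f)²).
That is a quadratic in h: DoF·h² − 2·s·(s−f)·h − DoF·(s−f)² = 0 ⇒ h = (s−f)·(s + √(s² + DoF²)) / DoF = 78495 × (78600 + √(78600² + 26200²)) / 26200 = 78495 × (78600 + 82851.7) / 26200 ≈ 483708 mm.
Then N = f²/(c·h) = 105² / (0.019 × 483708) = 11025 / 9190.5 ≈ 1.20.

f/1.20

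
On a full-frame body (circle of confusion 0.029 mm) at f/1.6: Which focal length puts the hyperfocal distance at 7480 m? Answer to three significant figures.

From H = f²/(N·c) + f, with f ≪ H: f ≈ √(H·N·c) = √(7480000 × 1.6 × 0.029) = √347072 ≈ 589.1 mm.
The +f correction barely moves this — solving exactly, f² + N·c·f − N·c·H = 0 ⇒ f = (−N·c + √((N·c)² + 4·N·c·H))/2 = (−0.0464 + √1388288)/2 ≈ 589.10 mm, so f ≈ 589 mm.

589 mm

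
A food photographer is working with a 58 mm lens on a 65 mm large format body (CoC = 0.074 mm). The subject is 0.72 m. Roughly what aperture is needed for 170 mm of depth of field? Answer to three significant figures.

Write h = H − f = f²/(N·c). The thin-lens limits are Dn = s·h/(h + (s−f)) and Df = s·h/(h − (s−f)), so DoF = Df − Dn = 2·s·(s−f)·h / (h² − (s−f)²).
That is a quadratic in h: DoF·h² − 2·s·(s−f)·h − DoF·(s−f)² = 0 ⇒ h = (s−f)·(s + √(s² + DoF²)) / DoF = 662 × (720 + √(720² + 170²)) / 170 = 662 × (720 + 739.797) / 170 ≈ 5684.6 mm.
Then N = f²/(c·h) = 58² / (0.074 × 5684.6) = 3364 / 420.66 ≈ 8.

f/8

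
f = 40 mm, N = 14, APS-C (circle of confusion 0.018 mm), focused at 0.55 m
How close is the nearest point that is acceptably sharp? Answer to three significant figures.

0.509 m

Hyperfocal distance H = f²/(N·c) + f = 40²/(14 × 0.018) + 40 = 1600/0.252 + 40 ≈ 6389.2 mm ≈ 6.389 m.
Near limit Dn = s·(H − f)/(H + s − 2f) = 550 × (6389.2 − 40) / (6389.2 + 550 − 2 × 40) = 550 × 6349.2 / 6859.2 ≈ 509.11 mm ≈ 0.509 m.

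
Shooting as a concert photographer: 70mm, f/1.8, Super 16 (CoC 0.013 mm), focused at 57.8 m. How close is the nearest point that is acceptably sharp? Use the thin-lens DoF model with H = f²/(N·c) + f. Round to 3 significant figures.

Hyperfocal distance H = f²/(N·c) + f = 70²/(1.8 × 0.013) + 70 = 4900/0.0234 + 70 ≈ 209471.7 mm ≈ 209.5 m.
Near limit Dn = s·(H − f)/(H + s − 2f) = 57800 × (209471.7 − 70) / (209471.7 + 57800 − 2 × 70) = 57800 × 209401.7 / 267131.7 ≈ 45309 mm ≈ 45.3 m.

45.3 m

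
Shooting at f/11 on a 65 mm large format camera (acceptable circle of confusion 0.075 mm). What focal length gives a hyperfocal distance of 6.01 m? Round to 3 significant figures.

From H = f²/(N·c) + f, with f ≪ H: f ≈ √(H·N·c) = √(6010 × 11 × 0.075) = √4958.2 ≈ 70.41 mm.
Exact: f² + N·c·f − N·c·H = 0 ⇒ f = (−N·c + √((N·c)² + 4·N·c·H))/2 = (−0.825 + √19834)/2 ≈ 70.004 mm ≈ 70.0 mm.

70.0 mm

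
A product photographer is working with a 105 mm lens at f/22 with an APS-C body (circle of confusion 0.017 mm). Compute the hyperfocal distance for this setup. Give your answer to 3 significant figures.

Hyperfocal distance H = f²/(N·c) + f = 105²/(22 × 0.017) + 105 = 11025/0.374 + 105 ≈ 29583.6 mm ≈ 29.6 m.

29.6 m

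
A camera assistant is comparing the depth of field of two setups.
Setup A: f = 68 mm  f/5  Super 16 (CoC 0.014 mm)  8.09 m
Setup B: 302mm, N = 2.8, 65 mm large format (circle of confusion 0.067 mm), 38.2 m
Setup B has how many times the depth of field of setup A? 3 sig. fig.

Setup A: H = 68²/(5×0.014) + 68 ≈ 66125.1 mm; DoF = Df − Dn = 9208.3 − 7213.9 ≈ 1994.4 mm.
Setup B: H = 302²/(2.8×0.067) + 302 ≈ 486464.0 mm; DoF = Df − Dn = 41429.6 − 35437.5 ≈ 5992.1 mm.
Ratio = 5992.1 / 1994.4 ≈ 3.00.

3.00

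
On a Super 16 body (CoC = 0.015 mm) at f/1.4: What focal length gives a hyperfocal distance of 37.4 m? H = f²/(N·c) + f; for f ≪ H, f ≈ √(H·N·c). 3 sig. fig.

28.0 mm

From H = f²/(N·c) + f, with f ≪ H: f ≈ √(H·N·c) = √(37400 × 1.4 × 0.015) = √785.40 ≈ 28.02 mm.
The +f correction barely moves this — solving exactly, f² + N·c·f − N·c·H = 0 ⇒ f = (−N·c + √((N·c)² + 4·N·c·H))/2 = (−0.021 + √3141.6)/2 ≈ 28.014 mm, so f ≈ 28.0 mm.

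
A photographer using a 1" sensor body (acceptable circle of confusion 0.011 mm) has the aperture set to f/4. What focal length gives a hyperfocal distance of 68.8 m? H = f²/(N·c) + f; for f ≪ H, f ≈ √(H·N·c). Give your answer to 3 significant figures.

55.0 mm

From H = f²/(N·c) + f, with f ≪ H: f ≈ √(H·N·c) = √(68800 × 4 × 0.011) = √3027.2 ≈ 55.02 mm.
The +f correction barely moves this — solving exactly, f² + N·c·f − N·c·H = 0 ⇒ f = (−N·c + √((N·c)² + 4·N·c·H))/2 = (−0.044 + √12109)/2 ≈ 54.998 mm, so f ≈ 55.0 mm.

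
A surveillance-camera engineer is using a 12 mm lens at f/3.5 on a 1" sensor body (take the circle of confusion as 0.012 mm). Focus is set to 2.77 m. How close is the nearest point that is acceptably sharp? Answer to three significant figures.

Hyperfocal distance H = f²/(N·c) + f = 12²/(3.5 × 0.012) + 12 = 144/0.042 + 12 ≈ 3440.6 mm ≈ 3.441 m.
Near limit Dn = s·(H − f)/(H + s − 2f) = 2770 × (3440.6 − 12) / (3440.6 + 2770 − 2 × 12) = 2770 × 3428.6 / 6186.6 ≈ 1535.1 mm ≈ 1.54 m.

1.54 m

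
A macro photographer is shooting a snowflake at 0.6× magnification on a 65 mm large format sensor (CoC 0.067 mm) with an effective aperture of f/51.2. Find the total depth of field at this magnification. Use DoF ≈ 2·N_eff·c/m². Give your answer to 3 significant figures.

19.1 mm

At magnification m, DoF ≈ 2·N_eff·c/m² = 2 × 51.2 × 0.067 / 0.6² = 6.861 / 0.36 ≈ 19.1 mm.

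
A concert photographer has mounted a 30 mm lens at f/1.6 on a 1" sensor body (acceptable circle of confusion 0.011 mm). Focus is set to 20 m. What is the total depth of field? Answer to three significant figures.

Hyperfocal distance H = f²/(N·c) + f = 30²/(1.6 × 0.011) + 30 = 900/0.0176 + 30 ≈ 51166.4 mm ≈ 51.17 m.
Near limit Dn = s·(H − f)/(H + s − 2f) = 20000 × (51166.4 − 30) / (51166.4 + 20000 − 2 × 30) = 20000 × 51136.4 / 71106.4 ≈ 14383 mm.
Far limit Df = s·(H − f)/(H − s) = 20000 × (51166.4 − 30) / (51166.4 − 20000) = 20000 × 51136.4 / 31166.4 ≈ 32815 mm.
Depth of field = Df − Dn = 32815 − 14383 ≈ 18432 mm ≈ 18.4 m.

18.4 m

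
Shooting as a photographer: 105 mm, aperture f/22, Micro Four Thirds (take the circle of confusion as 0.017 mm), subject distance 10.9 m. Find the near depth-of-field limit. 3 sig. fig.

7.98 m

Hyperfocal distance H = f²/(N·c) + f = 105²/(22 × 0.017) + 105 = 11025/0.374 + 105 ≈ 29583.6 mm ≈ 29.58 m.
Near limit Dn = s·(H − f)/(H + s − 2f) = 10900 × (29583.6 − 105) / (29583.6 + 10900 − 2 × 105) = 10900 × 29478.6 / 40273.6 ≈ 7978.3 mm ≈ 7.98 m.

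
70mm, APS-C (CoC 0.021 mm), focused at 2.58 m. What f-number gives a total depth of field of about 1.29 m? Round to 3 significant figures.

f/21.9

Write h = H − f = f²/(N·c). The thin-lens limits are Dn = s·h/(h + (s−f)) and Df = s·h/(h − (s−f)), so DoF = Df − Dn = 2·s·(s−f)·h / (h² − (s−f)²).
That is a quadratic in h: DoF·h² − 2·s·(s−f)·h − DoF·(s−f)² = 0 ⇒ h = (s−f)·(s + √(s² + DoF²)) / DoF = 2510 × (2580 + √(2580² + 1290²)) / 1290 = 2510 × (2580 + 2884.53) / 1290 ≈ 10633 mm.
Then N = f²/(c·h) = 70² / (0.021 × 10633) = 4900 / 223.28 ≈ 21.9.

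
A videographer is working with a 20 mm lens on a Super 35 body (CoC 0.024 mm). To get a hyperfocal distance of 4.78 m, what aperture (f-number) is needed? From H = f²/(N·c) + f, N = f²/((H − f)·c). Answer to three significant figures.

f/3.50

Rearrange H = f²/(N·c) + f for N: N = f² / ((H − f)·c).
N = 20² / ((4780 − 20) × 0.024) = 400 / 114.2 ≈ 3.50.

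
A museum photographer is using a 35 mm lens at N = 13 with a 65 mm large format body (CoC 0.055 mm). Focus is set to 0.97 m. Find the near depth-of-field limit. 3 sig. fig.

Hyperfocal distance H = f²/(N·c) + f = 35²/(13 × 0.055) + 35 = 1225/0.715 + 35 ≈ 1748.3 mm ≈ 1.748 m.
Near limit Dn = s·(H − f)/(H + s − 2f) = 970 × (1748.3 − 35) / (1748.3 + 970 − 2 × 35) = 970 × 1713.3 / 2648.3 ≈ 627.53 mm ≈ 0.628 m.

0.628 m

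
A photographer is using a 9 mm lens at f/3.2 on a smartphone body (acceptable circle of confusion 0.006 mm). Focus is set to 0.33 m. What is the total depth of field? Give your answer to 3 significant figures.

Hyperfocal distance H = f²/(N·c) + f = 9²/(3.2 × 0.006) + 9 = 81/0.0192 + 9 ≈ 4227.8 mm ≈ 4.228 m.
Near limit Dn = s·(H − f)/(H + s − 2f) = 330 × (4227.8 − 9) / (4227.8 + 330 − 2 × 9) = 330 × 4218.8 / 4539.8 ≈ 306.666 mm.
Far limit Df = s·(H − f)/(H − s) = 330 × (4227.8 − 9) / (4227.8 − 330) = 330 × 4218.8 / 3897.8 ≈ 357.177 mm.
Depth of field = Df − Dn = 357.177 − 306.666 ≈ 50.511 mm.

50.5 mm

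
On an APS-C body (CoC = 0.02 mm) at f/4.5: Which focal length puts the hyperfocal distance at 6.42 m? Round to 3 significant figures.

From H = f²/(N·c) + f, with f ≪ H: f ≈ √(H·N·c) = √(6420 × 4.5 × 0.02) = √577.80 ≈ 24.04 mm.
The +f correction barely moves this — solving exactly, f² + N·c·f − N·c·H = 0 ⇒ f = (−N·c + √((N·c)² + 4·N·c·H))/2 = (−0.09 + √2311.2)/2 ≈ 23.993 mm, so f ≈ 24.0 mm.

24.0 mm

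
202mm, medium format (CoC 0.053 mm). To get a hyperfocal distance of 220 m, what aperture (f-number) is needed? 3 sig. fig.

f/3.50

Rearrange H = f²/(N·c) + f for N: N = f² / ((H − f)·c).
N = 202² / ((220000 − 202) × 0.053) = 40804 / 11649 ≈ 3.50.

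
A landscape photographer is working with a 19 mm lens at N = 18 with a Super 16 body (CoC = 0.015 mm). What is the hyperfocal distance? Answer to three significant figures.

Hyperfocal distance H = f²/(N·c) + f = 19²/(18 × 0.015) + 19 = 361/0.27 + 19 ≈ 1356.0 mm ≈ 1.36 m.

1.36 m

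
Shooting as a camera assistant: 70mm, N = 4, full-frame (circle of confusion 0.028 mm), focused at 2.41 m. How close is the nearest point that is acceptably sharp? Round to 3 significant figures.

2.29 m

Hyperfocal distance H = f²/(N·c) + f = 70²/(4 × 0.028) + 70 = 4900/0.112 + 70 ≈ 43820.0 mm ≈ 43.82 m.
Near limit Dn = s·(H − f)/(H + s − 2f) = 2410 × (43820.0 − 70) / (43820.0 + 2410 − 2 × 70) = 2410 × 43750.0 / 46090.0 ≈ 2287.6 mm ≈ 2.29 m.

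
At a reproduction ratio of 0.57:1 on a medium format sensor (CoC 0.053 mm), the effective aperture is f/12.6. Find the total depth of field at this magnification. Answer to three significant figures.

4.11 mm

At magnification m, DoF ≈ 2·N_eff·c/m² = 2 × 12.6 × 0.053 / 0.57² = 1.336 / 0.3249 ≈ 4.11 mm.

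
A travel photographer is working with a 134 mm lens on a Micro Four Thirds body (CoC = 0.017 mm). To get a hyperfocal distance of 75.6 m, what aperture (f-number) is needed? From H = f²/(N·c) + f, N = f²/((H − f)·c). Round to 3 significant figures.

Rearrange H = f²/(N·c) + f for N: N = f² / ((H − f)·c).
N = 134² / ((75600 − 134) × 0.017) = 17956 / 1283 ≈ 14.

f/14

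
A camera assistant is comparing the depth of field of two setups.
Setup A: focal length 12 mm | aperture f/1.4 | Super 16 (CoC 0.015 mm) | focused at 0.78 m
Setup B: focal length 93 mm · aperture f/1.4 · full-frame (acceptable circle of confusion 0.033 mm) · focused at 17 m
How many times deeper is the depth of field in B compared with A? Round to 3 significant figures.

17.5

Setup A: H = 12²/(1.4×0.015) + 12 ≈ 6869.1 mm; DoF = Df − Dn = 878.38 − 701.44 ≈ 176.94 mm.
Setup B: H = 93²/(1.4×0.033) + 93 ≈ 187300.8 mm; DoF = Df − Dn = 18687.7 − 15591.9 ≈ 3095.8 mm.
Ratio = 3095.8 / 176.94 ≈ 17.5.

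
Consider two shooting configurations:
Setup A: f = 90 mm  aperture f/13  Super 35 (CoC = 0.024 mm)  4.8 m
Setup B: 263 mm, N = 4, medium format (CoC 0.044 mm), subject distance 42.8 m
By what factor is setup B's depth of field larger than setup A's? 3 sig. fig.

Setup A: H = 90²/(13×0.024) + 90 ≈ 26051.5 mm; DoF = Df − Dn = 5863.8 − 4062.9 ≈ 1800.9 mm.
Setup B: H = 263²/(4×0.044) + 263 ≈ 393268.7 mm; DoF = Df − Dn = 47994.7 − 38620.0 ≈ 9374.7 mm.
Ratio = 9374.7 / 1800.9 ≈ 5.21.

5.21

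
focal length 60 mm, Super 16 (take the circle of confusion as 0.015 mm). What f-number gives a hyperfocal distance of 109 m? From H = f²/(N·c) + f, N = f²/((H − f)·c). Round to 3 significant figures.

Rearrange H = f²/(N·c) + f for N: N = f² / ((H − f)·c).
N = 60² / ((109000 − 60) × 0.015) = 3600 / 1634 ≈ 2.20.

f/2.20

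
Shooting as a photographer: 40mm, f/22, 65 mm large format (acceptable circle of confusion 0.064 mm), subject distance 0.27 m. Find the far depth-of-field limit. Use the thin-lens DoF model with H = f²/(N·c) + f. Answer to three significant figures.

339 mm

Hyperfocal distance H = f²/(N·c) + f = 40²/(22 × 0.064) + 40 = 1600/1.408 + 40 ≈ 1176.4 mm ≈ 1.176 m.
Far limit Df = s·(H − f)/(H − s) = 270 × (1176.4 − 40) / (1176.4 − 270) = 270 × 1136.4 / 906.4 ≈ 338.52 mm.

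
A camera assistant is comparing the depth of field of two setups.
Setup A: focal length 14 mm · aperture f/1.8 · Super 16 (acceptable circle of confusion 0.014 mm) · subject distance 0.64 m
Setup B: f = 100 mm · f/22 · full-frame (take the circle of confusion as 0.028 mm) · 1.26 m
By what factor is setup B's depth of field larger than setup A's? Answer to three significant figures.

1.75

Setup A: H = 14²/(1.8×0.014) + 14 ≈ 7791.8 mm; DoF = Df − Dn = 696.02 − 592.33 ≈ 103.69 mm.
Setup B: H = 100²/(22×0.028) + 100 ≈ 16333.8 mm; DoF = Df − Dn = 1356.96 − 1175.97 ≈ 180.99 mm.
Ratio = 180.99 / 103.69 ≈ 1.75.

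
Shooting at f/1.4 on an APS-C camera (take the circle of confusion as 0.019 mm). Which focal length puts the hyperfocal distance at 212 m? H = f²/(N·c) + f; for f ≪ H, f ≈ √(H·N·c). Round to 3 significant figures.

From H = f²/(N·c) + f, with f ≪ H: f ≈ √(H·N·c) = √(212000 × 1.4 × 0.019) = √5639.2 ≈ 75.09 mm.
The +f correction barely moves this — solving exactly, f² + N·c·f − N·c·H = 0 ⇒ f = (−N·c + √((N·c)² + 4·N·c·H))/2 = (−0.0266 + √22557)/2 ≈ 75.081 mm, so f ≈ 75.1 mm.

75.1 mm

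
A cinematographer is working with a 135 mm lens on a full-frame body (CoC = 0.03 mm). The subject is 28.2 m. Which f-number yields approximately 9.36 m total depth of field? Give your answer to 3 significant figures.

Write h = H − f = f²/(N·c). The thin-lens limits are Dn = s·h/(h + (s−f)) and Df = s·h/(h − (s−f)), so DoF = Df − Dn = 2·s·(s−f)·h / (h² − (s−f)²).
That is a quadratic in h: DoF·h² − 2·s·(s−f)·h − DoF·(s−f)² = 0 ⇒ h = (s−f)·(s + √(s² + DoF²)) / DoF = 28065 × (28200 + √(28200² + 9360²)) / 9360 = 28065 × (28200 + 29712.8) / 9360 ≈ 173646 mm.
Then N = f²/(c·h) = 135² / (0.03 × 173646) = 18225 / 5209.4 ≈ 3.50.

f/3.50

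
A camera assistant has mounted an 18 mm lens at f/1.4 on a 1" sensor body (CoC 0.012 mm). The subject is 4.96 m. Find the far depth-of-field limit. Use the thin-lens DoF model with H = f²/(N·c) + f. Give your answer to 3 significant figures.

Hyperfocal distance H = f²/(N·c) + f = 18²/(1.4 × 0.012) + 18 = 324/0.0168 + 18 ≈ 19303.7 mm ≈ 19.30 m.
Far limit Df = s·(H − f)/(H − s) = 4960 × (19303.7 − 18) / (19303.7 − 4960) = 4960 × 19285.7 / 14343.7 ≈ 6668.9 mm ≈ 6.67 m.

6.67 m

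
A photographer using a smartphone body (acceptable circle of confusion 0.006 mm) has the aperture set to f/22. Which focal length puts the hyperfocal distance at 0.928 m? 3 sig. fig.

11.0 mm

From H = f²/(N·c) + f, with f ≪ H: f ≈ √(H·N·c) = √(928 × 22 × 0.006) = √122.50 ≈ 11.07 mm.
Exact: f² + N·c·f − N·c·H = 0 ⇒ f = (−N·c + √((N·c)² + 4·N·c·H))/2 = (−0.132 + √490.00)/2 ≈ 11.002 mm ≈ 11.0 mm.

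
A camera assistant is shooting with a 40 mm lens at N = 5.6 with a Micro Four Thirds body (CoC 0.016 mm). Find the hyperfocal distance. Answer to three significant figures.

Hyperfocal distance H = f²/(N·c) + f = 40²/(5.6 × 0.016) + 40 = 1600/0.0896 + 40 ≈ 17897.1 mm ≈ 17.9 m.

17.9 m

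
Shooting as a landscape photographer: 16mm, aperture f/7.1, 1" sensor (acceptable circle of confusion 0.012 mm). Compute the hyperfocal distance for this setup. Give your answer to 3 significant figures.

Hyperfocal distance H = f²/(N·c) + f = 16²/(7.1 × 0.012) + 16 = 256/0.0852 + 16 ≈ 3020.7 mm ≈ 3.02 m.

3.02 m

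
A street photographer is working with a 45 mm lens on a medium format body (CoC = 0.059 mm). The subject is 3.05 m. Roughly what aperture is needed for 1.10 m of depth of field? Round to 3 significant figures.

f/2.00

Write h = H − f = f²/(N·c). The thin-lens limits are Dn = s·h/(h + (s−f)) and Df = s·h/(h − (s−f)), so DoF = Df − Dn = 2·s·(s−f)·h / (h² − (s−f)²).
That is a quadratic in h: DoF·h² − 2·s·(s−f)·h − DoF·(s−f)² = 0 ⇒ h = (s−f)·(s + √(s² + DoF²)) / DoF = 3005 × (3050 + √(3050² + 1100²)) / 1100 = 3005 × (3050 + 3242.30) / 1100 ≈ 17189 mm.
Then N = f²/(c·h) = 45² / (0.059 × 17189) = 2025 / 1014.2 ≈ 2.00.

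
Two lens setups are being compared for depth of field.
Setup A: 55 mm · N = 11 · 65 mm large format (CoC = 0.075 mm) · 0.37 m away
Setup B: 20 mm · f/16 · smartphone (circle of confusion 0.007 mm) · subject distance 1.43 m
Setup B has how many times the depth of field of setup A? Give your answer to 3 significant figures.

Setup A: H = 55²/(11×0.075) + 55 ≈ 3721.7 mm; DoF = Df − Dn = 404.774 − 340.728 ≈ 64.046 mm.
Setup B: H = 20²/(16×0.007) + 20 ≈ 3591.4 mm; DoF = Df − Dn = 2362.9 − 1025.2 ≈ 1337.7 mm.
Ratio = 1337.7 / 64.046 ≈ 20.9.

20.9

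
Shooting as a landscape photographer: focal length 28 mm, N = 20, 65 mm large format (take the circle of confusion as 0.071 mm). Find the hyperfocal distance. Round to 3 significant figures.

0.580 m

Hyperfocal distance H = f²/(N·c) + f = 28²/(20 × 0.071) + 28 = 784/1.42 + 28 ≈ 580.1 mm ≈ 0.580 m.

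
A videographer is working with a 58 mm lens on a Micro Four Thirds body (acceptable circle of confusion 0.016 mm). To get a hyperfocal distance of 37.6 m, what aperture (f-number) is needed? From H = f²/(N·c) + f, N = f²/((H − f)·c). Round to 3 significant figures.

Rearrange H = f²/(N·c) + f for N: N = f² / ((H − f)·c).
N = 58² / ((37600 − 58) × 0.016) = 3364 / 600.7 ≈ 5.60.

f/5.60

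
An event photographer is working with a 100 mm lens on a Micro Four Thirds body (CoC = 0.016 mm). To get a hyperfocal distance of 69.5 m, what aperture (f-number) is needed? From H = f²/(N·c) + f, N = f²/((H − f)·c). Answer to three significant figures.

f/9.01

Rearrange H = f²/(N·c) + f for N: N = f² / ((H − f)·c).
N = 100² / ((69500 − 100) × 0.016) = 10000 / 1110 ≈ 9.01.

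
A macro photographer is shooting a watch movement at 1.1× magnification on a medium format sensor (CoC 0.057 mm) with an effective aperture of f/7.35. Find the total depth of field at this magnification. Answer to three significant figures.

At magnification m, DoF ≈ 2·N_eff·c/m² = 2 × 7.35 × 0.057 / 1.1² = 0.8379 / 1.21 ≈ 0.692 mm.

0.692 mm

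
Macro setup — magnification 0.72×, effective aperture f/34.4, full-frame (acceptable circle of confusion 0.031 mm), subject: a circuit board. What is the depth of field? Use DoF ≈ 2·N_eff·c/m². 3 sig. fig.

At magnification m, DoF ≈ 2·N_eff·c/m² = 2 × 34.4 × 0.031 / 0.72² = 2.133 / 0.5184 ≈ 4.11 mm.

4.11 mm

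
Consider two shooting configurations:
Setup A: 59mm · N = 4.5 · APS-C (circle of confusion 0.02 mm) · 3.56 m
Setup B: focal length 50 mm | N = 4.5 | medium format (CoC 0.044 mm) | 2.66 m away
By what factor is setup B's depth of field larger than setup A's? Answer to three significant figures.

1.77

Setup A: H = 59²/(4.5×0.02) + 59 ≈ 38736.8 mm; DoF = Df − Dn = 3914.31 − 3264.51 ≈ 649.80 mm.
Setup B: H = 50²/(4.5×0.044) + 50 ≈ 12676.3 mm; DoF = Df − Dn = 3353.1 − 2204.3 ≈ 1148.8 mm.
Ratio = 1148.8 / 649.80 ≈ 1.77.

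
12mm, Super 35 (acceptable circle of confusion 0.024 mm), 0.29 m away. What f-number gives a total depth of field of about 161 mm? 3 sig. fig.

Write h = H − f = f²/(N·c). The thin-lens limits are Dn = s·h/(h + (s−f)) and Df = s·h/(h − (s−f)), so DoF = Df − Dn = 2·s·(s−f)·h / (h² − (s−f)²).
That is a quadratic in h: DoF·h² − 2·s·(s−f)·h − DoF·(s−f)² = 0 ⇒ h = (s−f)·(s + √(s² + DoF²)) / DoF = 278 × (290 + √(290² + 161²)) / 161 = 278 × (290 + 331.694) / 161 ≈ 1073.5 mm.
Then N = f²/(c·h) = 12² / (0.024 × 1073.5) = 144 / 25.764 ≈ 5.59.

f/5.59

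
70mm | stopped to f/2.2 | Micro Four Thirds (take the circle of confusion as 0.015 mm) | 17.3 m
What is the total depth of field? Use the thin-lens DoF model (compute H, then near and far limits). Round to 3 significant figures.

Hyperfocal distance H = f²/(N·c) + f = 70²/(2.2 × 0.015) + 70 = 4900/0.033 + 70 ≈ 148554.8 mm ≈ 148.6 m.
Near limit Dn = s·(H − f)/(H + s − 2f) = 17300 × (148554.8 − 70) / (148554.8 + 17300 − 2 × 70) = 17300 × 148484.8 / 165714.8 ≈ 15501.3 mm.
Far limit Df = s·(H − f)/(H − s) = 17300 × (148554.8 − 70) / (148554.8 − 17300) = 17300 × 148484.8 / 131254.8 ≈ 19571.0 mm.
Depth of field = Df − Dn = 19571.0 − 15501.3 ≈ 4069.7 mm ≈ 4.07 m.

4.07 m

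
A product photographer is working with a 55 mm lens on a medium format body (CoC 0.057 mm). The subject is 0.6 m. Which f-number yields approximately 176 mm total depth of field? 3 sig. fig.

Write h = H − f = f²/(N·c). The thin-lens limits are Dn = s·h/(h + (s−f)) and Df = s·h/(h − (s−f)), so DoF = Df − Dn = 2·s·(s−f)·h / (h² − (s−f)²).
That is a quadratic in h: DoF·h² − 2·s·(s−f)·h − DoF·(s−f)² = 0 ⇒ h = (s−f)·(s + √(s² + DoF²)) / DoF = 545 × (600 + √(600² + 176²)) / 176 = 545 × (600 + 625.281) / 176 ≈ 3794.2 mm.
Then N = f²/(c·h) = 55² / (0.057 × 3794.2) = 3025 / 216.27 ≈ 14.

f/14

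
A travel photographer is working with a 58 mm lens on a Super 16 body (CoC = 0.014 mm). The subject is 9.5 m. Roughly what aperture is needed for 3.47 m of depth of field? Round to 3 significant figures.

Write h = H − f = f²/(N·c). The thin-lens limits are Dn = s·h/(h + (s−f)) and Df = s·h/(h − (s−f)), so DoF = Df − Dn = 2·s·(s−f)·h / (h² − (s−f)²).
That is a quadratic in h: DoF·h² − 2·s·(s−f)·h − DoF·(s−f)² = 0 ⇒ h = (s−f)·(s + √(s² + DoF²)) / DoF = 9442 × (9500 + √(9500² + 3470²)) / 3470 = 9442 × (9500 + 10113.9) / 3470 ≈ 53370 mm.
Then N = f²/(c·h) = 58² / (0.014 × 53370) = 3364 / 747.18 ≈ 4.50.

f/4.50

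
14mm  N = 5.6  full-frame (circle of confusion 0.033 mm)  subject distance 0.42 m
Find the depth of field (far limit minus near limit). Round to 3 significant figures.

Hyperfocal distance H = f²/(N·c) + f = 14²/(5.6 × 0.033) + 14 = 196/0.1848 + 14 ≈ 1074.6 mm ≈ 1.075 m.
Near limit Dn = s·(H − f)/(H + s − 2f) = 420 × (1074.6 − 14) / (1074.6 + 420 − 2 × 14) = 420 × 1060.6 / 1466.6 ≈ 303.73 mm.
Far limit Df = s·(H − f)/(H − s) = 420 × (1074.6 − 14) / (1074.6 − 420) = 420 × 1060.6 / 654.6 ≈ 680.49 mm.
Depth of field = Df − Dn = 680.49 − 303.73 ≈ 376.76 mm.

377 mm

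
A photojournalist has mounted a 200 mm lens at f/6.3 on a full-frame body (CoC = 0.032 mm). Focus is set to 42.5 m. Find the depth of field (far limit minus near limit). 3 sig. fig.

Hyperfocal distance H = f²/(N·c) + f = 200²/(6.3 × 0.032) + 200 = 40000/0.2016 + 200 ≈ 198612.7 mm ≈ 198.6 m.
Near limit Dn = s·(H − f)/(H + s − 2f) = 42500 × (198612.7 − 200) / (198612.7 + 42500 − 2 × 200) = 42500 × 198412.7 / 240712.7 ≈ 35032 mm.
Far limit Df = s·(H − f)/(H − s) = 42500 × (198612.7 − 200) / (198612.7 − 42500) = 42500 × 198412.7 / 156112.7 ≈ 54016 mm.
Depth of field = Df − Dn = 54016 − 35032 ≈ 18984 mm ≈ 19.0 m.

19.0 m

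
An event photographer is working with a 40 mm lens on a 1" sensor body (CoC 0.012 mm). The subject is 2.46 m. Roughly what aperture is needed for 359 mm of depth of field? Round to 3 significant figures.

Write h = H − f = f²/(N·c). The thin-lens limits are Dn = s·h/(h + (s−f)) and Df = s·h/(h − (s−f)), so DoF = Df − Dn = 2·s·(s−f)·h / (h² − (s−f)²).
That is a quadratic in h: DoF·h² − 2·s·(s−f)·h − DoF·(s−f)² = 0 ⇒ h = (s−f)·(s + √(s² + DoF²)) / DoF = 2420 × (2460 + √(2460² + 359²)) / 359 = 2420 × (2460 + 2486.06) / 359 ≈ 33341 mm.
Then N = f²/(c·h) = 40² / (0.012 × 33341) = 1600 / 400.09 ≈ 4.

f/4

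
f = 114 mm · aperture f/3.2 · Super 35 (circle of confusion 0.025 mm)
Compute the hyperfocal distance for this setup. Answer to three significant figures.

163 m

Hyperfocal distance H = f²/(N·c) + f = 114²/(3.2 × 0.025) + 114 = 12996/0.08 + 114 ≈ 162564.0 mm ≈ 163 m.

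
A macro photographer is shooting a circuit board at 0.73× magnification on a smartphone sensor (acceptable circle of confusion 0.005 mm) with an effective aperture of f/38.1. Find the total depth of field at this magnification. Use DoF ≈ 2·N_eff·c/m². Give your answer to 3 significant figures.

0.715 mm

At magnification m, DoF ≈ 2·N_eff·c/m² = 2 × 38.1 × 0.005 / 0.73² = 0.381 / 0.5329 ≈ 0.715 mm.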